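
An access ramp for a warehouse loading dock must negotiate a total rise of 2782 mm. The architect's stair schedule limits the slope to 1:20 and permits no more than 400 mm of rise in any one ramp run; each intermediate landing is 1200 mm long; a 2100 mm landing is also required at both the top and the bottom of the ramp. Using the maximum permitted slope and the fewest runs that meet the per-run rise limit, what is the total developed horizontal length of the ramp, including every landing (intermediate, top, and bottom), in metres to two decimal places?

At most 400 each: 2782/400 = 6.96, giving 7 ramp runs. That means 6 intermediate landings.
Ramp run (horizontal) at 1:20: 2782 × 20 = 55640 mm.
6 intermediate landings contribute 6 × 1200 = 7200 mm.
Top and bottom landings: 2 × 2100 = 4200 mm.
Total = 55640 + 7200 + 4200 = 67040 mm.
= 67.04 m.

67.04 m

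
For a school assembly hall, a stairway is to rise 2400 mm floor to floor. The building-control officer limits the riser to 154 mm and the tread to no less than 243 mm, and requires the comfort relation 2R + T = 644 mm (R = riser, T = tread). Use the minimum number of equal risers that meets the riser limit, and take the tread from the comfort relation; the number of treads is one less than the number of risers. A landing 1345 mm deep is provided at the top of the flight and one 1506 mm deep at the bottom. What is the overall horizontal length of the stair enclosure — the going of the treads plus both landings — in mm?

2400 / 154 = 15.584 → round up to 16 risers.
R = 2400 ÷ 16 = 150 mm.
Tread T = 644 − 2 × 150 = 344 mm (≥ 243 mm).
16 risers give 15 treads; going = 15 × 344 = 5160 mm.
Enclosure = 5160 + 1345 + 1506 = 8011 mm.

8011 mm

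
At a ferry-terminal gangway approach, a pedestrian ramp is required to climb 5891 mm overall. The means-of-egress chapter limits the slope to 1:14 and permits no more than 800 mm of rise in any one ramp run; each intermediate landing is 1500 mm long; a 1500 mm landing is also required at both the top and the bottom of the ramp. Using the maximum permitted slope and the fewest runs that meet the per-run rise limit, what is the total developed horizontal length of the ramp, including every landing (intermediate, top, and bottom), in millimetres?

95974 mm

⌈5891/800⌉ = 8 ramp runs. That means 7 intermediate landings.
Ramp run (horizontal) at 1:14: 5891 × 14 = 82474 mm.
7 intermediate landings contribute 7 × 1500 = 10500 mm.
Top and bottom landings: 2 × 1500 = 3000 mm.
Total = 82474 + 10500 + 3000 = 95974 mm.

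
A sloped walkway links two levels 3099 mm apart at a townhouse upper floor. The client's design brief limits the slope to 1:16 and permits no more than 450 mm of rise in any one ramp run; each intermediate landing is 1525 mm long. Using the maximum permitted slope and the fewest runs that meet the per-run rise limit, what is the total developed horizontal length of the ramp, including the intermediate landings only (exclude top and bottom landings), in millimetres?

58734 mm

At most 450 each: 3099/450 = 6.89, giving 7 ramp runs. That means 6 intermediate landings.
Horizontal run for 3099 mm of rise at 1:16 is 3099 × 16 = 49584 mm.
Intermediate landings: 6 × 1525 = 9150 mm.
Total developed length = 49584 + 9150 = 58734 mm.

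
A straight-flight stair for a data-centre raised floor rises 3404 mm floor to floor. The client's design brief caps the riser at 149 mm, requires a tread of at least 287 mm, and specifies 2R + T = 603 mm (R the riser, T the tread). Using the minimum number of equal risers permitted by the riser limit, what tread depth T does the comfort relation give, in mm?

3404 / 149 = 22.846 → round up to 23 risers.
Riser R = 3404 / 23 = 148 mm, within the 149 mm limit.
T = 603 − 2·148 = 307 mm, which satisfies the 287 mm minimum.

307 mm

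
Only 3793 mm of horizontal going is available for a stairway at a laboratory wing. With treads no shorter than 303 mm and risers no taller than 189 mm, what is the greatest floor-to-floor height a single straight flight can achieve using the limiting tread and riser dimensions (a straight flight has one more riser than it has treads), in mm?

3793 / 303 = 12.52, so 12 treads fit.
Risers = treads + 1 = 13.
Maximum height = 13 × 189 = 2457 mm.

2457 mm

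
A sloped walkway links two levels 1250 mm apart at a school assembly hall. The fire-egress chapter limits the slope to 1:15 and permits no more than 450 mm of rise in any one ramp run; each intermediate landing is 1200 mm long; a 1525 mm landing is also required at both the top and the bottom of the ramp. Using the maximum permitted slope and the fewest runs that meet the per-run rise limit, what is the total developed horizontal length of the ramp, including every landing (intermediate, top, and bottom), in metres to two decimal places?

24.20 m

1250 / 450 = 2.78, so 3 ramp runs are needed. That means 2 intermediate landings.
Ramp run (horizontal) at 1:15: 1250 × 15 = 18750 mm.
2 intermediate landings contribute 2 × 1200 = 2400 mm.
Top and bottom landings: 2 × 1525 = 3050 mm.
Total = 18750 + 2400 + 3050 = 24200 mm.
= 24.20 m.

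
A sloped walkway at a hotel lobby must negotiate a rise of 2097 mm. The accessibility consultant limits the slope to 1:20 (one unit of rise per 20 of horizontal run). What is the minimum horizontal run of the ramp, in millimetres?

Run = rise × 20 = 2097 × 20 = 41940 mm.

41940 mm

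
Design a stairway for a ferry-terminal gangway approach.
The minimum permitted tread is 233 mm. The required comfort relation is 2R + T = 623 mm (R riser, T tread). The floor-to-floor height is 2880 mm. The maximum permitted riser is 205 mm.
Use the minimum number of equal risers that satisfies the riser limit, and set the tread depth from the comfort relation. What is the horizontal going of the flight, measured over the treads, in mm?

3346 mm

At most 205 each: 2880/205 = 14.05, giving 15 risers.
Each riser is 2880/15 = 192 mm (≤ 205 mm).
Tread T = 623 − 2 × 192 = 239 mm (≥ 233 mm).
15 risers give 14 treads; going = 14 × 239 = 3346 mm.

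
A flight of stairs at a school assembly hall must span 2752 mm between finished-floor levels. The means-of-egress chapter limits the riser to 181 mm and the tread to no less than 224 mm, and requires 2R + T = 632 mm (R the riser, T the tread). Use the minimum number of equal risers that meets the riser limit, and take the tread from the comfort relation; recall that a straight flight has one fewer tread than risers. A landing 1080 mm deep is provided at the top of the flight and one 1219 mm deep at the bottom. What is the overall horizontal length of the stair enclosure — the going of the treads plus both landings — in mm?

6619 mm

2752 / 181 = 15.204 → round up to 16 risers.
R = 2752 ÷ 16 = 172 mm.
From 2R + T = 632: T = 632 − 344 = 288 mm.
Treads = 16 − 1 = 15; going = 15 × 288 = 4320 mm.
Add landings: 4320 + 1080 + 1219 = 6619 mm.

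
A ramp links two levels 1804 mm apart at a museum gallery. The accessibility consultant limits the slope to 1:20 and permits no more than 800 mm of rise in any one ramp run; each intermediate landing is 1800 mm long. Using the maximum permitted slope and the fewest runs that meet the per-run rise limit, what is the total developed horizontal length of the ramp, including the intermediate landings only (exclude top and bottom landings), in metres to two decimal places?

39.68 m

At most 800 each: 1804/800 = 2.25, giving 3 ramp runs. That means 2 intermediate landings.
Ramp run (horizontal) at 1:20: 1804 × 20 = 36080 mm.
Intermediate landings: 2 × 1800 = 3600 mm.
Developed length = 36080 + 3600 = 39680 mm.
= 39.68 m.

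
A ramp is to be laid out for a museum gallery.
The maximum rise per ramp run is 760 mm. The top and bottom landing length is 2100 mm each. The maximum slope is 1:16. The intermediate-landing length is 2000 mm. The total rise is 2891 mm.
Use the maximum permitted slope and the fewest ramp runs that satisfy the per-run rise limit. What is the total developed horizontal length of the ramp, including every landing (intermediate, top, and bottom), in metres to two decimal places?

2891 / 760 = 3.804 → round up to 4 ramp runs. That means 3 intermediate landings.
Horizontal run for 2891 mm of rise at 1:16 is 2891 × 16 = 46256 mm.
Intermediate landings: 3 × 2000 = 6000 mm.
Top and bottom landings: 2 × 2100 = 4200 mm.
Total = 46256 + 6000 + 4200 = 56456 mm.
= 56.46 m.

56.46 m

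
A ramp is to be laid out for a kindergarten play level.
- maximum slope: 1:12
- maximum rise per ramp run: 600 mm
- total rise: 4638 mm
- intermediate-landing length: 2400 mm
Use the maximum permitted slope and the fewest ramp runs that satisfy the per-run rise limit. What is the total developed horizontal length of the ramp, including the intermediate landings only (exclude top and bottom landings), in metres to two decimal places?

72.46 m

At most 600 each: 4638/600 = 7.73, giving 8 ramp runs. That means 7 intermediate landings.
Ramp run (horizontal) at 1:12: 4638 × 12 = 55656 mm.
Intermediate landings: 7 × 2400 = 16800 mm.
Developed length = 55656 + 16800 = 72456 mm.
= 72.46 m.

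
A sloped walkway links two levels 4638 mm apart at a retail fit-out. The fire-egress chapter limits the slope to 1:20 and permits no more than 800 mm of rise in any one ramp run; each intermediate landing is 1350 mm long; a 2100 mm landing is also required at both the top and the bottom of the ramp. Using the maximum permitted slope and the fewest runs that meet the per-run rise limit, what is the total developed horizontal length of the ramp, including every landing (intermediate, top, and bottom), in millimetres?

⌈4638/800⌉ = 6 ramp runs. That means 5 intermediate landings.
Ramp run (horizontal) at 1:20: 4638 × 20 = 92760 mm.
Intermediate landings: 5 × 1350 = 6750 mm.
Top and bottom landings: 2 × 2100 = 4200 mm.
Total = 92760 + 6750 + 4200 = 103710 mm.

103710 mm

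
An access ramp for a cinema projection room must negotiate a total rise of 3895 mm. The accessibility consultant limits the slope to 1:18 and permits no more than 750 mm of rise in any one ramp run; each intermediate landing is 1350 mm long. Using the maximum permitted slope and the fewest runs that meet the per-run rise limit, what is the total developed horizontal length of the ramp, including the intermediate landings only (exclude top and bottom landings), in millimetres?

⌈3895/750⌉ = 6 ramp runs. That means 5 intermediate landings.
Horizontal run for 3895 mm of rise at 1:18 is 3895 × 18 = 70110 mm.
5 intermediate landings contribute 5 × 1350 = 6750 mm.
Total developed length = 70110 + 6750 = 76860 mm.

76860 mm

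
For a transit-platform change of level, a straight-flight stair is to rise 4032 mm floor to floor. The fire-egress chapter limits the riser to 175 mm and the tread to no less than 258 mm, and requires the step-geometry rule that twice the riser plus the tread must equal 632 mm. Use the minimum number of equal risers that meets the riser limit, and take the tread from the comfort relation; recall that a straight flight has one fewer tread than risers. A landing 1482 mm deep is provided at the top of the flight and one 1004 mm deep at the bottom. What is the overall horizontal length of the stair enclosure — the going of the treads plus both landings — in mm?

9294 mm

4032 / 175 = 23.04, so 24 risers are needed.
R = 4032 ÷ 24 = 168 mm.
T = 632 − 2·168 = 296 mm, which satisfies the 258 mm minimum.
Going = (24 − 1) × 296 = 6808 mm.
Add landings: 6808 + 1482 + 1004 = 9294 mm.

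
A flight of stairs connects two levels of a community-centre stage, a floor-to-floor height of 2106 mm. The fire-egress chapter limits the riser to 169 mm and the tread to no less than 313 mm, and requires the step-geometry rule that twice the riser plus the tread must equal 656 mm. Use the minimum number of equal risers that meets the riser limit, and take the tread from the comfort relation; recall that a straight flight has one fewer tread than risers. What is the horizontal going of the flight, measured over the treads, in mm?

At most 169 each: 2106/169 = 12.46, giving 13 risers.
Riser R = 2106 / 13 = 162 mm, within the 169 mm limit.
Tread T = 656 − 2 × 162 = 332 mm (≥ 313 mm).
13 risers give 12 treads; going = 12 × 332 = 3984 mm.

3984 mm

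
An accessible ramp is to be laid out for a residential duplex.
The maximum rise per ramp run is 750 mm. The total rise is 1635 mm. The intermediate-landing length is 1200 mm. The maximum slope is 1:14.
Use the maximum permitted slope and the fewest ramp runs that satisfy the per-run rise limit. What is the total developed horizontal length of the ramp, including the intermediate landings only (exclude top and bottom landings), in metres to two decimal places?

1635 / 750 = 2.180 → round up to 3 ramp runs. That means 2 intermediate landings.
Ramp run (horizontal) at 1:14: 1635 × 14 = 22890 mm.
Intermediate landings: 2 × 1200 = 2400 mm.
Total developed length = 22890 + 2400 = 25290 mm.
= 25.29 m.

25.29 m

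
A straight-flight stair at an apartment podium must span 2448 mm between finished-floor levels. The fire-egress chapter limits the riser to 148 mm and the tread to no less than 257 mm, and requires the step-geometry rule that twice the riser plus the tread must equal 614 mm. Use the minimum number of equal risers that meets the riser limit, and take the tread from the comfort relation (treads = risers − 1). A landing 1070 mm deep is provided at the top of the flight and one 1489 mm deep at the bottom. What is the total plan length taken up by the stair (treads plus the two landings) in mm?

2448 / 148 = 16.541 → round up to 17 risers.
Riser R = 2448 / 17 = 144 mm, within the 148 mm limit.
T = 614 − 2·144 = 326 mm, which satisfies the 257 mm minimum.
17 risers give 16 treads; going = 16 × 326 = 5216 mm.
Add landings: 5216 + 1070 + 1489 = 7775 mm.

7775 mm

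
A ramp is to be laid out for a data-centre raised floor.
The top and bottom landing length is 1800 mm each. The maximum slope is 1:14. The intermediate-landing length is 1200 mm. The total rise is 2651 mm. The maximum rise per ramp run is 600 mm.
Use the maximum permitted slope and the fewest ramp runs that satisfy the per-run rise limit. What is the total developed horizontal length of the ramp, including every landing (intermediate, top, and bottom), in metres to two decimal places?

At most 600 each: 2651/600 = 4.42, giving 5 ramp runs. That means 4 intermediate landings.
Horizontal run for 2651 mm of rise at 1:14 is 2651 × 14 = 37114 mm.
4 intermediate landings contribute 4 × 1200 = 4800 mm.
Top and bottom landings: 2 × 1800 = 3600 mm.
Total = 37114 + 4800 + 3600 = 45514 mm.
= 45.51 m.

45.51 m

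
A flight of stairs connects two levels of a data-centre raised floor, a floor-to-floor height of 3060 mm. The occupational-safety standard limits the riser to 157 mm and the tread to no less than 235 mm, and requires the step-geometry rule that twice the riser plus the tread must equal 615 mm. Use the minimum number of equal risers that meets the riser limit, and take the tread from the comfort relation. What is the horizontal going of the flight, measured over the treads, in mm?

At most 157 each: 3060/157 = 19.49, giving 20 risers.
Riser R = 3060 / 20 = 153 mm, within the 157 mm limit.
Tread T = 615 − 2 × 153 = 309 mm (≥ 235 mm).
Treads = 20 − 1 = 19; going = 19 × 309 = 5871 mm.

5871 mm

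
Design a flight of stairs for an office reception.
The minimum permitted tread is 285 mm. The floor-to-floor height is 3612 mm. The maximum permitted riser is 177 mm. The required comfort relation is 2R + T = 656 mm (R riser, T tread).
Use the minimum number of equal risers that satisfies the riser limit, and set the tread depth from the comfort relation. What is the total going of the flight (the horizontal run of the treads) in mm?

⌈3612/177⌉ = 21 risers.
Each riser is 3612/21 = 172 mm (≤ 177 mm).
Tread T = 656 − 2 × 172 = 312 mm (≥ 285 mm).
21 risers give 20 treads; going = 20 × 312 = 6240 mm.

6240 mm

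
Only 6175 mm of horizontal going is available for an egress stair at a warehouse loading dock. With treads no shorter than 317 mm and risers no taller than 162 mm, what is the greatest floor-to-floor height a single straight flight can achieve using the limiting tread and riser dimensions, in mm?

3240 mm

Treads that fit: ⌊6175 / 317⌋ = 19.
Risers = treads + 1 = 20.
Maximum height = 20 × 162 = 3240 mm.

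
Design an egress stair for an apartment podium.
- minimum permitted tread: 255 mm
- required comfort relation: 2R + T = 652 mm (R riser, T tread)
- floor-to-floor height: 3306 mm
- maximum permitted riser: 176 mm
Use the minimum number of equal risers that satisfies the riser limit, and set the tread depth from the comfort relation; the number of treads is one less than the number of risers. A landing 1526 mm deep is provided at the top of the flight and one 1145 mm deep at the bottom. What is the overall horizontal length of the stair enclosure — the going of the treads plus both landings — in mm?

At most 176 each: 3306/176 = 18.78, giving 19 risers.
R = 3306 ÷ 19 = 174 mm.
Tread T = 652 − 2 × 174 = 304 mm (≥ 255 mm).
19 risers give 18 treads; going = 18 × 304 = 5472 mm.
Enclosure = 5472 + 1526 + 1145 = 8143 mm.

8143 mm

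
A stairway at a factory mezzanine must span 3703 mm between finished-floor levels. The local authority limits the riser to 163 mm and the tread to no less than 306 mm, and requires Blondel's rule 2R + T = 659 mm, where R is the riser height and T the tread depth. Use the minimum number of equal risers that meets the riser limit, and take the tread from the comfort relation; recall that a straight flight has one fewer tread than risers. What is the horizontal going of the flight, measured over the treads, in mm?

7414 mm

3703 / 163 = 22.718 → round up to 23 risers.
Riser R = 3703 / 23 = 161 mm, within the 163 mm limit.
T = 659 − 2·161 = 337 mm, which satisfies the 306 mm minimum.
23 risers give 22 treads; going = 22 × 337 = 7414 mm.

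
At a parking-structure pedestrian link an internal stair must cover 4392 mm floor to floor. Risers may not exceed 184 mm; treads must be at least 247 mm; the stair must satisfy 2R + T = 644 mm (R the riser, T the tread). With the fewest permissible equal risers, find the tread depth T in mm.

At most 184 each: 4392/184 = 23.87, giving 24 risers.
R = 4392 ÷ 24 = 183 mm.
From 2R + T = 644: T = 644 − 366 = 278 mm.

278 mm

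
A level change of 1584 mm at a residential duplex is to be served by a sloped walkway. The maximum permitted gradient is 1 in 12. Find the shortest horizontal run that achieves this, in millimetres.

At 1:12 the run is 12 × 1584 = 19008 mm.

19008 mm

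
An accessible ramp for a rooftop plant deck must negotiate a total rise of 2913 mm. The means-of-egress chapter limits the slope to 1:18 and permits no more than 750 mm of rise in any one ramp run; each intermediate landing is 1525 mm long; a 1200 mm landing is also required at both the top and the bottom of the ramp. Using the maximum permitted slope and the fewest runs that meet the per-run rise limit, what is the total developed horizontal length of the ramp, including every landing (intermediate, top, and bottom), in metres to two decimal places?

59.41 m

⌈2913/750⌉ = 4 ramp runs. That means 3 intermediate landings.
Ramp run (horizontal) at 1:18: 2913 × 18 = 52434 mm.
Intermediate landings: 3 × 1525 = 4575 mm.
Top and bottom landings: 2 × 1200 = 2400 mm.
Total = 52434 + 4575 + 2400 = 59409 mm.
= 59.41 m.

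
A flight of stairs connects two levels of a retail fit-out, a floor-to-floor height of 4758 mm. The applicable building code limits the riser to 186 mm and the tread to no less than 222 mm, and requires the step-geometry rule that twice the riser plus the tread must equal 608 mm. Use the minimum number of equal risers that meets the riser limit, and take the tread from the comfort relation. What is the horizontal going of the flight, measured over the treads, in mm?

6050 mm

At most 186 each: 4758/186 = 25.58, giving 26 risers.
Riser R = 4758 / 26 = 183 mm, within the 186 mm limit.
T = 608 − 2·183 = 242 mm, which satisfies the 222 mm minimum.
26 risers give 25 treads; going = 25 × 242 = 6050 mm.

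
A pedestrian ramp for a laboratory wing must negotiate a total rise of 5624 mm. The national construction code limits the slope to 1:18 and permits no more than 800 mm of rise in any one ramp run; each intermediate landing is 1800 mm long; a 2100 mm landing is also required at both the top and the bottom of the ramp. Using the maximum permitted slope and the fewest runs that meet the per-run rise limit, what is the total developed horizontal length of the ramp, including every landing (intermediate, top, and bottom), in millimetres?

5624 / 800 = 7.030 → round up to 8 ramp runs. That means 7 intermediate landings.
Ramp run (horizontal) at 1:18: 5624 × 18 = 101232 mm.
7 intermediate landings contribute 7 × 1800 = 12600 mm.
Top and bottom landings: 2 × 2100 = 4200 mm.
Total = 101232 + 12600 + 4200 = 118032 mm.

118032 mm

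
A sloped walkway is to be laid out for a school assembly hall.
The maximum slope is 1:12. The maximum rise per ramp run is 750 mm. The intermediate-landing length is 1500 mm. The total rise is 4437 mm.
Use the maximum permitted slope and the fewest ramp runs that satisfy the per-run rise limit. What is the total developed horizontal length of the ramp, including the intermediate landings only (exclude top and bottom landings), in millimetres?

60744 mm

At most 750 each: 4437/750 = 5.92, giving 6 ramp runs. That means 5 intermediate landings.
Horizontal run for 4437 mm of rise at 1:12 is 4437 × 12 = 53244 mm.
Intermediate landings: 5 × 1500 = 7500 mm.
Developed length = 53244 + 7500 = 60744 mm.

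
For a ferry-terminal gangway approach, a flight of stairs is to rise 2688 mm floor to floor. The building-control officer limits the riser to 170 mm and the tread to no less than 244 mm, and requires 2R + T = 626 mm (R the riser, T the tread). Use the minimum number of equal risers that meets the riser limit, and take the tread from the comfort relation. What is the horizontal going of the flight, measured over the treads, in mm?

2688 / 170 = 15.812 → round up to 16 risers.
R = 2688 ÷ 16 = 168 mm.
Tread T = 626 − 2 × 168 = 290 mm (≥ 244 mm).
Treads = 16 − 1 = 15; going = 15 × 290 = 4350 mm.

4350 mm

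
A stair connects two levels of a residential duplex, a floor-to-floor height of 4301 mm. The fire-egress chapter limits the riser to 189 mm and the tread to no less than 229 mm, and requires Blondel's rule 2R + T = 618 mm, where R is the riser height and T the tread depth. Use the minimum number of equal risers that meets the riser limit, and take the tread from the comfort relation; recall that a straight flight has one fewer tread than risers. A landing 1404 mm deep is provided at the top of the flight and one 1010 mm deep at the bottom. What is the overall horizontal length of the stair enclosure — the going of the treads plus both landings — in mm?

7782 mm

4301 / 189 = 22.757 → round up to 23 risers.
Each riser is 4301/23 = 187 mm (≤ 189 mm).
T = 618 − 2·187 = 244 mm, which satisfies the 229 mm minimum.
23 risers give 22 treads; going = 22 × 244 = 5368 mm.
Add landings: 5368 + 1404 + 1010 = 7782 mm.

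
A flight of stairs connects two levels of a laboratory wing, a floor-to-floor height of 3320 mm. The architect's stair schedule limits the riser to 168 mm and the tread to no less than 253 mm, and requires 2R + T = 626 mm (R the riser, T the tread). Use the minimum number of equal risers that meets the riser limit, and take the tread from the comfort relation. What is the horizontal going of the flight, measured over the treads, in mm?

At most 168 each: 3320/168 = 19.76, giving 20 risers.
R = 3320 ÷ 20 = 166 mm.
T = 626 − 2·166 = 294 mm, which satisfies the 253 mm minimum.
Treads = 20 − 1 = 19; going = 19 × 294 = 5586 mm.

5586 mm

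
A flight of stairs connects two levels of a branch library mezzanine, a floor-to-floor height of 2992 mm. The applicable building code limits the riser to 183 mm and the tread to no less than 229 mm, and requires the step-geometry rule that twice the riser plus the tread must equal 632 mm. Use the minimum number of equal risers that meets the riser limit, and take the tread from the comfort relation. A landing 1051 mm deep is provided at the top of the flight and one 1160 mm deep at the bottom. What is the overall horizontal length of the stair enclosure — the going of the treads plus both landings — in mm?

2992 / 183 = 16.350 → round up to 17 risers.
Each riser is 2992/17 = 176 mm (≤ 183 mm).
T = 632 − 2·176 = 280 mm, which satisfies the 229 mm minimum.
Going = (17 − 1) × 280 = 4480 mm.
Add landings: 4480 + 1051 + 1160 = 6691 mm.

6691 mm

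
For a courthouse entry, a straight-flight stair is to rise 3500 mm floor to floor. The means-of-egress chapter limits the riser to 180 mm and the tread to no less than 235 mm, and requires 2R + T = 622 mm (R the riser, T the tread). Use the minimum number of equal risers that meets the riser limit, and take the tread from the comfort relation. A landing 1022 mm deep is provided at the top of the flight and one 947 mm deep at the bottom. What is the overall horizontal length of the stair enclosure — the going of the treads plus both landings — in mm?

7137 mm

At most 180 each: 3500/180 = 19.44, giving 20 risers.
Riser R = 3500 / 20 = 175 mm, within the 180 mm limit.
T = 622 − 2·175 = 272 mm, which satisfies the 235 mm minimum.
20 risers give 19 treads; going = 19 × 272 = 5168 mm.
Add landings: 5168 + 1022 + 947 = 7137 mm.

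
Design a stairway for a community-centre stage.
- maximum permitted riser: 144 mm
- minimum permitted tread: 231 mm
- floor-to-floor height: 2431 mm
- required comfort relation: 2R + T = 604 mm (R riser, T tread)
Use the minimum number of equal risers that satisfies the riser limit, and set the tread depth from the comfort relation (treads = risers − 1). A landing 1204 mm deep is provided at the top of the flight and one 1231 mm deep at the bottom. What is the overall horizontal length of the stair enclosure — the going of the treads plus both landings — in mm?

7523 mm

2431 / 144 = 16.88, so 17 risers are needed.
Riser R = 2431 / 17 = 143 mm, within the 144 mm limit.
Tread T = 604 − 2 × 143 = 318 mm (≥ 231 mm).
17 risers give 16 treads; going = 16 × 318 = 5088 mm.
Enclosure = 5088 + 1204 + 1231 = 7523 mm.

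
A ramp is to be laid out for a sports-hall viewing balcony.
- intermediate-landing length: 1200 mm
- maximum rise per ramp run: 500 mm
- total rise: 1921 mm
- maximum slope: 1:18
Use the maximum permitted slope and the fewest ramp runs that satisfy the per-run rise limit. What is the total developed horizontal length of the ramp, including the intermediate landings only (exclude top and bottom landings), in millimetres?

1921 / 500 = 3.84, so 4 ramp runs are needed. That means 3 intermediate landings.
Ramp run (horizontal) at 1:18: 1921 × 18 = 34578 mm.
3 intermediate landings contribute 3 × 1200 = 3600 mm.
Developed length = 34578 + 3600 = 38178 mm.

38178 mm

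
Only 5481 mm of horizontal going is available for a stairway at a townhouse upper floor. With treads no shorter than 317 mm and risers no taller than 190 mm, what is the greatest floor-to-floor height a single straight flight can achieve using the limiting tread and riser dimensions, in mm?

Treads that fit: ⌊5481 / 317⌋ = 17.
Risers = treads + 1 = 18.
Maximum height = 18 × 190 = 3420 mm.

3420 mm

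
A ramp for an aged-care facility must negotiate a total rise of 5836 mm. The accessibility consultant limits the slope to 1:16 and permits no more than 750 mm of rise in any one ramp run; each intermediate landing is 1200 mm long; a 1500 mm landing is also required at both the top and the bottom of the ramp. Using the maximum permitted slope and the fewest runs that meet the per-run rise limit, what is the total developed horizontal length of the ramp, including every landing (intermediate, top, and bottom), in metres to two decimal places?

⌈5836/750⌉ = 8 ramp runs. That means 7 intermediate landings.
Ramp run (horizontal) at 1:16: 5836 × 16 = 93376 mm.
7 intermediate landings contribute 7 × 1200 = 8400 mm.
Top and bottom landings: 2 × 1500 = 3000 mm.
Total = 93376 + 8400 + 3000 = 104776 mm.
= 104.78 m.

104.78 m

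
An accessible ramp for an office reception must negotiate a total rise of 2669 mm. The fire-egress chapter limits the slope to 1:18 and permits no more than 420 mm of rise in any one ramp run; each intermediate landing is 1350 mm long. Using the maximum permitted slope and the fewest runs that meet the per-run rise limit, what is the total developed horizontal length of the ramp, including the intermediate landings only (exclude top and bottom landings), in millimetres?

56142 mm

2669 / 420 = 6.355 → round up to 7 ramp runs. That means 6 intermediate landings.
Horizontal run for 2669 mm of rise at 1:18 is 2669 × 18 = 48042 mm.
Intermediate landings: 6 × 1350 = 8100 mm.
Developed length = 48042 + 8100 = 56142 mm.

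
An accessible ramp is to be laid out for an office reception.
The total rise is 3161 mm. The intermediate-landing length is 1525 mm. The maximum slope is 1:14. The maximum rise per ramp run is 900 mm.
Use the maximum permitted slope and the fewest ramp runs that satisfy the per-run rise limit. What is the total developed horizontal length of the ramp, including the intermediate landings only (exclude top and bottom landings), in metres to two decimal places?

48.83 m

⌈3161/900⌉ = 4 ramp runs. That means 3 intermediate landings.
Horizontal run for 3161 mm of rise at 1:14 is 3161 × 14 = 44254 mm.
3 intermediate landings contribute 3 × 1525 = 4575 mm.
Developed length = 44254 + 4575 = 48829 mm.
= 48.83 m.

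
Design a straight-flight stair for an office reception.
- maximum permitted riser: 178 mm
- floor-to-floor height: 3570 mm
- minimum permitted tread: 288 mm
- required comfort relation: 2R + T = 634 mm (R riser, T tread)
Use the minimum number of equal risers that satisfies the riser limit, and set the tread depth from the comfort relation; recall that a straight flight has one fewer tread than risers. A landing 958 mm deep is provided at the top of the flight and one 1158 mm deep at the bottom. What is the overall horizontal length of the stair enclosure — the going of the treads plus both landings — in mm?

7996 mm

At most 178 each: 3570/178 = 20.06, giving 21 risers.
R = 3570 ÷ 21 = 170 mm.
Tread T = 634 − 2 × 170 = 294 mm (≥ 288 mm).
21 risers give 20 treads; going = 20 × 294 = 5880 mm.
Enclosure = 5880 + 958 + 1158 = 7996 mm.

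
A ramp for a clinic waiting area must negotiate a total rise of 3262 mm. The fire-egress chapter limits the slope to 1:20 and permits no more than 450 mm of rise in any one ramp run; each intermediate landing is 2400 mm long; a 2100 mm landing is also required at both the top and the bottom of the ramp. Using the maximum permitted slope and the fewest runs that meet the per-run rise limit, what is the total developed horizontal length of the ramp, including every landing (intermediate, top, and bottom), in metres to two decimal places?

⌈3262/450⌉ = 8 ramp runs. That means 7 intermediate landings.
Ramp run (horizontal) at 1:20: 3262 × 20 = 65240 mm.
7 intermediate landings contribute 7 × 2400 = 16800 mm.
Top and bottom landings: 2 × 2100 = 4200 mm.
Total = 65240 + 16800 + 4200 = 86240 mm.
= 86.24 m.

86.24 m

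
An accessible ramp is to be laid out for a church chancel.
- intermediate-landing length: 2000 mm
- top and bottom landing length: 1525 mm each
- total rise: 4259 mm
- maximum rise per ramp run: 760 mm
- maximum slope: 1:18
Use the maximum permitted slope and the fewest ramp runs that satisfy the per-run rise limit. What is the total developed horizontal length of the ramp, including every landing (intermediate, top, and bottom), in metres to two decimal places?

At most 760 each: 4259/760 = 5.60, giving 6 ramp runs. That means 5 intermediate landings.
Ramp run (horizontal) at 1:18: 4259 × 18 = 76662 mm.
5 intermediate landings contribute 5 × 2000 = 10000 mm.
Top and bottom landings: 2 × 1525 = 3050 mm.
Total = 76662 + 10000 + 3050 = 89712 mm.
= 89.71 m.

89.71 m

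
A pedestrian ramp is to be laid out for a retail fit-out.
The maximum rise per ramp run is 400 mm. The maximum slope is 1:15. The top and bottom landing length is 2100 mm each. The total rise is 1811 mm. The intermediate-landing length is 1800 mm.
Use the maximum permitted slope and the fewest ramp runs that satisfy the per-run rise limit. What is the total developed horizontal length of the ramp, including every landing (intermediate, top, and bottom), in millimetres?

38565 mm

At most 400 each: 1811/400 = 4.53, giving 5 ramp runs. That means 4 intermediate landings.
Ramp run (horizontal) at 1:15: 1811 × 15 = 27165 mm.
Intermediate landings: 4 × 1800 = 7200 mm.
Top and bottom landings: 2 × 2100 = 4200 mm.
Total = 27165 + 7200 + 4200 = 38565 mm.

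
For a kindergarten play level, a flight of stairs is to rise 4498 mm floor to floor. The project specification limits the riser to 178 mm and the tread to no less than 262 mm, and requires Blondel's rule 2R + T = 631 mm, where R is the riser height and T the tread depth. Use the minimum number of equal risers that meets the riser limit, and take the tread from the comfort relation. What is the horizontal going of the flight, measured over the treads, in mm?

7125 mm

4498 / 178 = 25.27, so 26 risers are needed.
Each riser is 4498/26 = 173 mm (≤ 178 mm).
From 2R + T = 631: T = 631 − 346 = 285 mm.
Going = (26 − 1) × 285 = 7125 mm.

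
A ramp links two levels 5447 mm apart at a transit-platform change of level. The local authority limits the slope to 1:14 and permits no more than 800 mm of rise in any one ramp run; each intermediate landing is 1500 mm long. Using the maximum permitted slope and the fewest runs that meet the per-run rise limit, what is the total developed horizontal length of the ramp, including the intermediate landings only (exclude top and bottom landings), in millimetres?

5447 / 800 = 6.809 → round up to 7 ramp runs. That means 6 intermediate landings.
Horizontal run for 5447 mm of rise at 1:14 is 5447 × 14 = 76258 mm.
6 intermediate landings contribute 6 × 1500 = 9000 mm.
Total developed length = 76258 + 9000 = 85258 mm.

85258 mm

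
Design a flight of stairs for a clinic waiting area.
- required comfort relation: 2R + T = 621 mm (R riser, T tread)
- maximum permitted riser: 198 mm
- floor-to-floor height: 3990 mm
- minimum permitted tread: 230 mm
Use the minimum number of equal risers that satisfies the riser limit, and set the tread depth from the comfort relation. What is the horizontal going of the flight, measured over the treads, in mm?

4820 mm

At most 198 each: 3990/198 = 20.15, giving 21 risers.
Riser R = 3990 / 21 = 190 mm, within the 198 mm limit.
Tread T = 621 − 2 × 190 = 241 mm (≥ 230 mm).
Treads = 21 − 1 = 20; going = 20 × 241 = 4820 mm.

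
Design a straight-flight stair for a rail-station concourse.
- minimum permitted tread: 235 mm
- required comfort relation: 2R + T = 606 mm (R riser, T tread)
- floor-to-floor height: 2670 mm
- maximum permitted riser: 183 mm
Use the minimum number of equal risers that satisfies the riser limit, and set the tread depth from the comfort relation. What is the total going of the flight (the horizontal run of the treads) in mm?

2670 / 183 = 14.59, so 15 risers are needed.
R = 2670 ÷ 15 = 178 mm.
Tread T = 606 − 2 × 178 = 250 mm (≥ 235 mm).
15 risers give 14 treads; going = 14 × 250 = 3500 mm.

3500 mm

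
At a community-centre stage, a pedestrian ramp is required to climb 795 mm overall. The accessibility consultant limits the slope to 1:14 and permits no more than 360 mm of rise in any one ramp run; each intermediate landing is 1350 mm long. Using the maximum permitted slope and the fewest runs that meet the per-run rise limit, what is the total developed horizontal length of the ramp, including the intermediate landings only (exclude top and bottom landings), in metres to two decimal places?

795 / 360 = 2.21, so 3 ramp runs are needed. That means 2 intermediate landings.
Horizontal run for 795 mm of rise at 1:14 is 795 × 14 = 11130 mm.
Intermediate landings: 2 × 1350 = 2700 mm.
Developed length = 11130 + 2700 = 13830 mm.
= 13.83 m.

13.83 m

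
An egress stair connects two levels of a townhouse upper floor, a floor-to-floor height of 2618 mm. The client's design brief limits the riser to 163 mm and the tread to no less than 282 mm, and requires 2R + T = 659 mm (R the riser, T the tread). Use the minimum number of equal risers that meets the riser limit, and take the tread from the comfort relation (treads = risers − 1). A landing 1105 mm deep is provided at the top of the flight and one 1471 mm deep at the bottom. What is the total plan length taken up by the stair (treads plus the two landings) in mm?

8192 mm

2618 / 163 = 16.061 → round up to 17 risers.
Each riser is 2618/17 = 154 mm (≤ 163 mm).
Tread T = 659 − 2 × 154 = 351 mm (≥ 282 mm).
Treads = 17 − 1 = 16; going = 16 × 351 = 5616 mm.
Add landings: 5616 + 1105 + 1471 = 8192 mm.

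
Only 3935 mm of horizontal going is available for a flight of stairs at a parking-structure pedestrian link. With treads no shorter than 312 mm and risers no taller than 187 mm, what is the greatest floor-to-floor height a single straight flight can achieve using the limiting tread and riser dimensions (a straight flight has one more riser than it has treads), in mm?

2431 mm

Treads that fit: ⌊3935 / 312⌋ = 12.
Risers = treads + 1 = 13.
Maximum height = 13 × 187 = 2431 mm.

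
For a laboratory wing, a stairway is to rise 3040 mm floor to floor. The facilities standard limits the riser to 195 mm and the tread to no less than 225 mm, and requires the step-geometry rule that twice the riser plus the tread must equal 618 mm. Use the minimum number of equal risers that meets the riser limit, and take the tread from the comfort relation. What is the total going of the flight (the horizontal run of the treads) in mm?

3570 mm

3040 / 195 = 15.590 → round up to 16 risers.
Each riser is 3040/16 = 190 mm (≤ 195 mm).
T = 618 − 2·190 = 238 mm, which satisfies the 225 mm minimum.
Treads = 16 − 1 = 15; going = 15 × 238 = 3570 mm.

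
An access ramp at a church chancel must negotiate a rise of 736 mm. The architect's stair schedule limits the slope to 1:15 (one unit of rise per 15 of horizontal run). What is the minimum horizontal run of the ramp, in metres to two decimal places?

Run = rise × 15 = 736 × 15 = 11040 mm.
11040 mm = 11.04 m.

11.04 m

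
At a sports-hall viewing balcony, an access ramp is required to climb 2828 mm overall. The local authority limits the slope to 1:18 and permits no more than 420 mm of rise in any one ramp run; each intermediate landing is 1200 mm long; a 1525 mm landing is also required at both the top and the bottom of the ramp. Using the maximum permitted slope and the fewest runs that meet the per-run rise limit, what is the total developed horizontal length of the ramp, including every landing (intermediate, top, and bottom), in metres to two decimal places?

61.15 m

2828 / 420 = 6.73, so 7 ramp runs are needed. That means 6 intermediate landings.
Horizontal run for 2828 mm of rise at 1:18 is 2828 × 18 = 50904 mm.
Intermediate landings: 6 × 1200 = 7200 mm.
Top and bottom landings: 2 × 1525 = 3050 mm.
Total = 50904 + 7200 + 3050 = 61154 mm.
= 61.15 m.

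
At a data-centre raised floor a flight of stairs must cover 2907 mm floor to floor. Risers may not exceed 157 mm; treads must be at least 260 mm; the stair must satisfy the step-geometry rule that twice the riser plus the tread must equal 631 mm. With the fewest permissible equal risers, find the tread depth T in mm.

325 mm

At most 157 each: 2907/157 = 18.52, giving 19 risers.
R = 2907 ÷ 19 = 153 mm.
From 2R + T = 631: T = 631 − 306 = 325 mm.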